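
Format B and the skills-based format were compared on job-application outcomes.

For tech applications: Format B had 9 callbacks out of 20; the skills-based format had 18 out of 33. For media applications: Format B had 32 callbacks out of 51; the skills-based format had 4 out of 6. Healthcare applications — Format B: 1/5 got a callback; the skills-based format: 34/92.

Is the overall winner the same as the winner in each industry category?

No

Tech: Format B 9/20 = 45.0%, the skills-based format 18/33 = 54.5% → the skills-based format
Media: Format B 32/51 = 62.7%, the skills-based format 4/6 = 66.7% → the skills-based format
Healthcare: Format B 1/5 = 20.0%, the skills-based format 34/92 = 37.0% → the skills-based format
Overall: Format B 42/76 = 55.3%, the skills-based format 56/131 = 42.7% → Format B
The skills-based format wins each industry group but Format B wins overall — the comparison reverses. The skills-based format's applications skew toward healthcare, which has a lower base rate.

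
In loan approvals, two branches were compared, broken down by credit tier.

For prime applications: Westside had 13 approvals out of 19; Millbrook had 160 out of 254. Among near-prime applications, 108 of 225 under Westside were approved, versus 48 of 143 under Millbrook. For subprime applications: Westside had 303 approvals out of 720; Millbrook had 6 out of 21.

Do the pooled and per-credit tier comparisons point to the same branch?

No

Prime: Westside 13/19 = 68.4%, Millbrook 160/254 = 63.0% → Westside
Near-prime: Westside 108/225 = 48.0%, Millbrook 48/143 = 33.6% → Westside
Subprime: Westside 303/720 = 42.1%, Millbrook 6/21 = 28.6% → Westside
Overall: Westside 424/964 = 44.0%, Millbrook 214/418 = 51.2% → Millbrook
Westside wins each credit group but Millbrook wins overall — the comparison reverses. Westside's applications skew toward subprime, which has a lower base rate.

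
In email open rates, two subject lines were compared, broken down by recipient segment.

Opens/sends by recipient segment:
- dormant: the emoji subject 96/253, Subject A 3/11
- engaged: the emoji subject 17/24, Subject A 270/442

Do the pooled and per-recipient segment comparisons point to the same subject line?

No

Dormant: the emoji subject 96/253 = 37.9%, Subject A 3/11 = 27.3% → the emoji subject
Engaged: the emoji subject 17/24 = 70.8%, Subject A 270/442 = 61.1% → the emoji subject
Overall: the emoji subject 113/277 = 40.8%, Subject A 273/453 = 60.3% → Subject A
The emoji subject wins each recipient group but Subject A wins overall — the comparison reverses. The emoji subject's sends skew toward dormant, which has a lower base rate.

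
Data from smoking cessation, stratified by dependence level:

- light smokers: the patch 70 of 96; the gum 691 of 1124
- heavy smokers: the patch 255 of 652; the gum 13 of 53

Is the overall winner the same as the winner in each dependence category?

Light smokers: the patch 70/96 = 72.9%, the gum 691/1124 = 61.5% → the patch
Heavy smokers: the patch 255/652 = 39.1%, the gum 13/53 = 24.5% → the patch
Overall: the patch 325/748 = 43.4%, the gum 704/1177 = 59.8% → the gum
The patch wins each dependence group but the gum wins overall — the comparison reverses. The patch's participants skew toward heavy smokers, which has a lower base rate.

No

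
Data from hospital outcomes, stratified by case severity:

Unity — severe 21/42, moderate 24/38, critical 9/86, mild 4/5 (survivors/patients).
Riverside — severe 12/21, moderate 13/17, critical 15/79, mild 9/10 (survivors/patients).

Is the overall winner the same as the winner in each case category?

Severe: Unity 21/42 = 50.0%, Riverside 12/21 = 57.1% → Riverside
Moderate: Unity 24/38 = 63.2%, Riverside 13/17 = 76.5% → Riverside
Critical: Unity 9/86 = 10.5%, Riverside 15/79 = 19.0% → Riverside
Mild: Unity 4/5 = 80.0%, Riverside 9/10 = 90.0% → Riverside
Overall: Unity 58/171 = 33.9%, Riverside 49/127 = 38.6% → Riverside
Riverside wins overall and in every case group — no reversal.

Yes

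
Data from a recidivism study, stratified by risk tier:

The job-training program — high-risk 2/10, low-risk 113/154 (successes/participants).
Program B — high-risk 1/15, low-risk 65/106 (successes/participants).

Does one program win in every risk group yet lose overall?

No

High-risk: the job-training program 2/10 = 20.0%, Program B 1/15 = 6.7% → the job-training program
Low-risk: the job-training program 113/154 = 73.4%, Program B 65/106 = 61.3% → the job-training program
Overall: the job-training program 115/164 = 70.1%, Program B 66/121 = 54.5% → the job-training program
The job-training program wins overall and in every risk group — no reversal.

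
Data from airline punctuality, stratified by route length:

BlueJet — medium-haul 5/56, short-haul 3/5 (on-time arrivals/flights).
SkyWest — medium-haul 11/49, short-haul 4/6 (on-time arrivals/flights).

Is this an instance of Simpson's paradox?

Medium-haul: BlueJet 5/56 = 8.9%, SkyWest 11/49 = 22.4% → SkyWest
Short-haul: BlueJet 3/5 = 60.0%, SkyWest 4/6 = 66.7% → SkyWest
Overall: BlueJet 8/61 = 13.1%, SkyWest 15/55 = 27.3% → SkyWest
SkyWest wins overall and in every route group — no reversal.

No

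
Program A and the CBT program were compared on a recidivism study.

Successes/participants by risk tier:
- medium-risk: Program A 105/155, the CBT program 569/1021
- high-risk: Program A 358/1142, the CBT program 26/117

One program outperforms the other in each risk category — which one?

Program A

Medium-risk: Program A 105/155 = 67.7%, the CBT program 569/1021 = 55.7% → Program A
High-risk: Program A 358/1142 = 31.3%, the CBT program 26/117 = 22.2% → Program A
Program A has the higher rate in both groups.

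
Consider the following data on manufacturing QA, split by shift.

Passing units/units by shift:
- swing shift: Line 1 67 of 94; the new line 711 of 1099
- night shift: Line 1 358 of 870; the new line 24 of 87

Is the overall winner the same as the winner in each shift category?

No

Swing shift: Line 1 67/94 = 71.3%, the new line 711/1099 = 64.7% → Line 1
Night shift: Line 1 358/870 = 41.1%, the new line 24/87 = 27.6% → Line 1
Overall: Line 1 425/964 = 44.1%, the new line 735/1186 = 62.0% → the new line
Line 1 wins each shift group but the new line wins overall — the comparison reverses. Line 1's units skew toward night shift, which has a lower base rate.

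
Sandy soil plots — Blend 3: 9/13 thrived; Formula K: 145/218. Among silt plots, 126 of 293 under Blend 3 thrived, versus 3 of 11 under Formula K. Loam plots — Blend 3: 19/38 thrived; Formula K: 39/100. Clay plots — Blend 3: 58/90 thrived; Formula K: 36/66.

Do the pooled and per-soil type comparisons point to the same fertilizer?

No

Sandy soil: Blend 3 9/13 = 69.2%, Formula K 145/218 = 66.5% → Blend 3
Silt: Blend 3 126/293 = 43.0%, Formula K 3/11 = 27.3% → Blend 3
Loam: Blend 3 19/38 = 50.0%, Formula K 39/100 = 39.0% → Blend 3
Clay: Blend 3 58/90 = 64.4%, Formula K 36/66 = 54.5% → Blend 3
Overall: Blend 3 212/434 = 48.8%, Formula K 223/395 = 56.5% → Formula K
Blend 3 wins each soil group but Formula K wins overall — the comparison reverses. Blend 3's plots skew toward silt, which has a lower base rate.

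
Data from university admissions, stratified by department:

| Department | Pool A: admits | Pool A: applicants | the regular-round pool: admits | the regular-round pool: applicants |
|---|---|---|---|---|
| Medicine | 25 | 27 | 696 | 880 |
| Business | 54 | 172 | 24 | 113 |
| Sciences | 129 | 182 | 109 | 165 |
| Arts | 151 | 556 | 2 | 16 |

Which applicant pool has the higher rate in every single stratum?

Pool A

Medicine: Pool A 25/27 = 92.6%, the regular-round pool 696/880 = 79.1% → Pool A
Business: Pool A 54/172 = 31.4%, the regular-round pool 24/113 = 21.2% → Pool A
Sciences: Pool A 129/182 = 70.9%, the regular-round pool 109/165 = 66.1% → Pool A
Arts: Pool A 151/556 = 27.2%, the regular-round pool 2/16 = 12.5% → Pool A
Pool A has the higher rate in all 4 groups.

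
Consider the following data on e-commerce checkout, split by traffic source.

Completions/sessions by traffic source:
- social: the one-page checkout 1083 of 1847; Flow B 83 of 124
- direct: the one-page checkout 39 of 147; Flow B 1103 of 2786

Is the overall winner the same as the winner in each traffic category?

No

Social: the one-page checkout 1083/1847 = 58.6%, Flow B 83/124 = 66.9% → Flow B
Direct: the one-page checkout 39/147 = 26.5%, Flow B 1103/2786 = 39.6% → Flow B
Overall: the one-page checkout 1122/1994 = 56.3%, Flow B 1186/2910 = 40.8% → the one-page checkout
Flow B wins each traffic group but the one-page checkout wins overall — the comparison reverses. Flow B's sessions skew toward direct, which has a lower base rate.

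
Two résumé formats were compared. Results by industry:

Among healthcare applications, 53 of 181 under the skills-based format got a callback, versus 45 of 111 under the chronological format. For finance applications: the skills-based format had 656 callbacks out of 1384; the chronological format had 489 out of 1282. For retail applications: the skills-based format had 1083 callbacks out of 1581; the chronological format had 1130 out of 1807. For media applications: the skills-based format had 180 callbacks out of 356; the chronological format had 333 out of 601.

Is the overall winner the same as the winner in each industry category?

Healthcare: the skills-based format 53/181 = 29.3%, the chronological format 45/111 = 40.5% → the chronological format
Finance: the skills-based format 656/1384 = 47.4%, the chronological format 489/1282 = 38.1% → the skills-based format
Retail: the skills-based format 1083/1581 = 68.5%, the chronological format 1130/1807 = 62.5% → the skills-based format
Media: the skills-based format 180/356 = 50.6%, the chronological format 333/601 = 55.4% → the chronological format
Overall: the skills-based format 1972/3502 = 56.3%, the chronological format 1997/3801 = 52.5% → the skills-based format
Neither sweeps: the skills-based format wins 2 of 4 groups, the chronological format wins 2. The skills-based format wins overall but not every group — no Simpson reversal.

No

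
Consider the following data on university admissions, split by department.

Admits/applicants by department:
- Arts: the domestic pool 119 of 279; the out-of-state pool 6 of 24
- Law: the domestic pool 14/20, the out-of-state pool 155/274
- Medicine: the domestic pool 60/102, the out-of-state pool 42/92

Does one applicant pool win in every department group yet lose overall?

Arts: the domestic pool 119/279 = 42.7%, the out-of-state pool 6/24 = 25.0% → the domestic pool
Law: the domestic pool 14/20 = 70.0%, the out-of-state pool 155/274 = 56.6% → the domestic pool
Medicine: the domestic pool 60/102 = 58.8%, the out-of-state pool 42/92 = 45.7% → the domestic pool
Overall: the domestic pool 193/401 = 48.1%, the out-of-state pool 203/390 = 52.1% → the out-of-state pool
The domestic pool wins each department group but the out-of-state pool wins overall — the comparison reverses. The domestic pool's applicants skew toward Arts, which has a lower base rate.

Yes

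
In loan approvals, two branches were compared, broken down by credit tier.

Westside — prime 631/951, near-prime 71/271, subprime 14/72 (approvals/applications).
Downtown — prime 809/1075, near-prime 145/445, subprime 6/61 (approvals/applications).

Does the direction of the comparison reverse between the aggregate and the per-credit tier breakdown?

Prime: Westside 631/951 = 66.4%, Downtown 809/1075 = 75.3% → Downtown
Near-prime: Westside 71/271 = 26.2%, Downtown 145/445 = 32.6% → Downtown
Subprime: Westside 14/72 = 19.4%, Downtown 6/61 = 9.8% → Westside
Overall: Westside 716/1294 = 55.3%, Downtown 960/1581 = 60.7% → Downtown
Neither sweeps: Westside wins 1 of 3 groups, Downtown wins 2. Downtown wins overall but not every group — no Simpson reversal.

No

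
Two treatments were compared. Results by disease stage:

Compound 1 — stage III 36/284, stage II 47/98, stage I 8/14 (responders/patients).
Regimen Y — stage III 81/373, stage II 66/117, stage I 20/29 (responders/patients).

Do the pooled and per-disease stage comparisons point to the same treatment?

Yes

Stage III: Compound 1 36/284 = 12.7%, Regimen Y 81/373 = 21.7% → Regimen Y
Stage II: Compound 1 47/98 = 48.0%, Regimen Y 66/117 = 56.4% → Regimen Y
Stage I: Compound 1 8/14 = 57.1%, Regimen Y 20/29 = 69.0% → Regimen Y
Overall: Compound 1 91/396 = 23.0%, Regimen Y 167/519 = 32.2% → Regimen Y
Regimen Y wins overall and in every disease group — no reversal.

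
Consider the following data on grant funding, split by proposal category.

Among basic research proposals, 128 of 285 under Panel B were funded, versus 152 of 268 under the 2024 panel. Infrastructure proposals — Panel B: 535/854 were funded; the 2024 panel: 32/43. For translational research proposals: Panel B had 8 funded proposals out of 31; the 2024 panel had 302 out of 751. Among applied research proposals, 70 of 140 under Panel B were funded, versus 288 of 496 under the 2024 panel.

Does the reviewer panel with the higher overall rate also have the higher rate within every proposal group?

Basic research: Panel B 128/285 = 44.9%, the 2024 panel 152/268 = 56.7% → the 2024 panel
Infrastructure: Panel B 535/854 = 62.6%, the 2024 panel 32/43 = 74.4% → the 2024 panel
Translational research: Panel B 8/31 = 25.8%, the 2024 panel 302/751 = 40.2% → the 2024 panel
Applied research: Panel B 70/140 = 50.0%, the 2024 panel 288/496 = 58.1% → the 2024 panel
Overall: Panel B 741/1310 = 56.6%, the 2024 panel 774/1558 = 49.7% → Panel B
The 2024 panel wins each proposal group but Panel B wins overall — the comparison reverses. The 2024 panel's proposals skew toward translational research, which has a lower base rate.

No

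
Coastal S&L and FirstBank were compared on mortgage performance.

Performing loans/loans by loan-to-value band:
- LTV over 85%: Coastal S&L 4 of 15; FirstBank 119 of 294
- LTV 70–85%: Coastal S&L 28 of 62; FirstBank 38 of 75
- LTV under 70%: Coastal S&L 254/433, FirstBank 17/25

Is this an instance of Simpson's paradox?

Yes

LTV over 85%: Coastal S&L 4/15 = 26.7%, FirstBank 119/294 = 40.5% → FirstBank
LTV 70–85%: Coastal S&L 28/62 = 45.2%, FirstBank 38/75 = 50.7% → FirstBank
LTV under 70%: Coastal S&L 254/433 = 58.7%, FirstBank 17/25 = 68.0% → FirstBank
Overall: Coastal S&L 286/510 = 56.1%, FirstBank 174/394 = 44.2% → Coastal S&L
FirstBank wins each loan-to-value group but Coastal S&L wins overall — the comparison reverses. FirstBank's loans skew toward LTV over 85%, which has a lower base rate.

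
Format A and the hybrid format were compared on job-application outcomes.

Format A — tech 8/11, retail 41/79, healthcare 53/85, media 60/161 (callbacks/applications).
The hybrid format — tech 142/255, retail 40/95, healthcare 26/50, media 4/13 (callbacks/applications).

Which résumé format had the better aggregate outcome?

the hybrid format

Tech: Format A 8/11 = 72.7%, the hybrid format 142/255 = 55.7% → Format A
Retail: Format A 41/79 = 51.9%, the hybrid format 40/95 = 42.1% → Format A
Healthcare: Format A 53/85 = 62.4%, the hybrid format 26/50 = 52.0% → Format A
Media: Format A 60/161 = 37.3%, the hybrid format 4/13 = 30.8% → Format A
Overall: Format A 162/336 = 48.2%, the hybrid format 212/413 = 51.3% → the hybrid format
(Format A wins every industry group but the hybrid format wins overall — Format A's applications skew toward the low-rate media group.)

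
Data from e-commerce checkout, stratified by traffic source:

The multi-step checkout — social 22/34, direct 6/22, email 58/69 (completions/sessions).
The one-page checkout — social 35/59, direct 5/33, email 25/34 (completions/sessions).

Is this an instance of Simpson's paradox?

No

Social: the multi-step checkout 22/34 = 64.7%, the one-page checkout 35/59 = 59.3% → the multi-step checkout
Direct: the multi-step checkout 6/22 = 27.3%, the one-page checkout 5/33 = 15.2% → the multi-step checkout
Email: the multi-step checkout 58/69 = 84.1%, the one-page checkout 25/34 = 73.5% → the multi-step checkout
Overall: the multi-step checkout 86/125 = 68.8%, the one-page checkout 65/126 = 51.6% → the multi-step checkout
The multi-step checkout wins overall and in every traffic group — no reversal.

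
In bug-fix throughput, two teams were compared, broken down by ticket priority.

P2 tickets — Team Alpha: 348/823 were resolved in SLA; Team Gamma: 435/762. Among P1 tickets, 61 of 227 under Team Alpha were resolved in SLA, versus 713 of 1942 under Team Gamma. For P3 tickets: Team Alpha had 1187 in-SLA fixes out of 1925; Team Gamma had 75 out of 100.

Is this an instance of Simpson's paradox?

P2: Team Alpha 348/823 = 42.3%, Team Gamma 435/762 = 57.1% → Team Gamma
P1: Team Alpha 61/227 = 26.9%, Team Gamma 713/1942 = 36.7% → Team Gamma
P3: Team Alpha 1187/1925 = 61.7%, Team Gamma 75/100 = 75.0% → Team Gamma
Overall: Team Alpha 1596/2975 = 53.6%, Team Gamma 1223/2804 = 43.6% → Team Alpha
Team Gamma wins each ticket group but Team Alpha wins overall — the comparison reverses. Team Gamma's tickets skew toward P1, which has a lower base rate.

Yes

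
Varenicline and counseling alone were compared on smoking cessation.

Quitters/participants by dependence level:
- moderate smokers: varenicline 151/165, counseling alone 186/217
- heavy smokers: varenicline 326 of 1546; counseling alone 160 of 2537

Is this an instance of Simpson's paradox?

Moderate smokers: varenicline 151/165 = 91.5%, counseling alone 186/217 = 85.7% → varenicline
Heavy smokers: varenicline 326/1546 = 21.1%, counseling alone 160/2537 = 6.3% → varenicline
Overall: varenicline 477/1711 = 27.9%, counseling alone 346/2754 = 12.6% → varenicline
Varenicline wins overall and in every dependence group — no reversal.

No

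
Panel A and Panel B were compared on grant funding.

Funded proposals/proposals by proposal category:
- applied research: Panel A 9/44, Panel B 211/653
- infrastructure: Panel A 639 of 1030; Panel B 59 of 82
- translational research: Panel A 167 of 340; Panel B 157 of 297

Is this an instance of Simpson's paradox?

Yes

Applied research: Panel A 9/44 = 20.5%, Panel B 211/653 = 32.3% → Panel B
Infrastructure: Panel A 639/1030 = 62.0%, Panel B 59/82 = 72.0% → Panel B
Translational research: Panel A 167/340 = 49.1%, Panel B 157/297 = 52.9% → Panel B
Overall: Panel A 815/1414 = 57.6%, Panel B 427/1032 = 41.4% → Panel A
Panel B wins each proposal group but Panel A wins overall — the comparison reverses. Panel B's proposals skew toward applied research, which has a lower base rate.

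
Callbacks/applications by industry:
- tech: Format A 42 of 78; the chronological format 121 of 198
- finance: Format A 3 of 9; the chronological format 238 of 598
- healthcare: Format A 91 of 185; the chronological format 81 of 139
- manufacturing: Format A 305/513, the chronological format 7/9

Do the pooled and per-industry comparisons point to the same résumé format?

Tech: Format A 42/78 = 53.8%, the chronological format 121/198 = 61.1% → the chronological format
Finance: Format A 3/9 = 33.3%, the chronological format 238/598 = 39.8% → the chronological format
Healthcare: Format A 91/185 = 49.2%, the chronological format 81/139 = 58.3% → the chronological format
Manufacturing: Format A 305/513 = 59.5%, the chronological format 7/9 = 77.8% → the chronological format
Overall: Format A 441/785 = 56.2%, the chronological format 447/944 = 47.4% → Format A
The chronological format wins each industry group but Format A wins overall — the comparison reverses. The chronological format's applications skew toward finance, which has a lower base rate.

No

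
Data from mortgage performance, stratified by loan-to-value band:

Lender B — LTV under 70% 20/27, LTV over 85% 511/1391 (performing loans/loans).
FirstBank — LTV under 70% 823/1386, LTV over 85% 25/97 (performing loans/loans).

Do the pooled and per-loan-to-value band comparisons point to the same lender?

LTV under 70%: Lender B 20/27 = 74.1%, FirstBank 823/1386 = 59.4% → Lender B
LTV over 85%: Lender B 511/1391 = 36.7%, FirstBank 25/97 = 25.8% → Lender B
Overall: Lender B 531/1418 = 37.4%, FirstBank 848/1483 = 57.2% → FirstBank
Lender B wins each loan-to-value group but FirstBank wins overall — the comparison reverses. Lender B's loans skew toward LTV over 85%, which has a lower base rate.

No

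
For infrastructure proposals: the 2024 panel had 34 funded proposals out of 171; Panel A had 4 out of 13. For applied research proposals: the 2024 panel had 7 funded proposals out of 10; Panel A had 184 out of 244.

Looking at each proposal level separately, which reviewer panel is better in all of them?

Panel A

Infrastructure: the 2024 panel 34/171 = 19.9%, Panel A 4/13 = 30.8% → Panel A
Applied research: the 2024 panel 7/10 = 70.0%, Panel A 184/244 = 75.4% → Panel A
Panel A has the higher rate in both groups.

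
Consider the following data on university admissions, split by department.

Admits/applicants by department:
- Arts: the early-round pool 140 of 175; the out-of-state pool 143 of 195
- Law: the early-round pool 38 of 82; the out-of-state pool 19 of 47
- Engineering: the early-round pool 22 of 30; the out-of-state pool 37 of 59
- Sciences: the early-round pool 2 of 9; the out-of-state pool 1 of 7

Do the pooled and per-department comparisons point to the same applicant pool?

Arts: the early-round pool 140/175 = 80.0%, the out-of-state pool 143/195 = 73.3% → the early-round pool
Law: the early-round pool 38/82 = 46.3%, the out-of-state pool 19/47 = 40.4% → the early-round pool
Engineering: the early-round pool 22/30 = 73.3%, the out-of-state pool 37/59 = 62.7% → the early-round pool
Sciences: the early-round pool 2/9 = 22.2%, the out-of-state pool 1/7 = 14.3% → the early-round pool
Overall: the early-round pool 202/296 = 68.2%, the out-of-state pool 200/308 = 64.9% → the early-round pool
The early-round pool wins overall and in every department group — no reversal.

Yes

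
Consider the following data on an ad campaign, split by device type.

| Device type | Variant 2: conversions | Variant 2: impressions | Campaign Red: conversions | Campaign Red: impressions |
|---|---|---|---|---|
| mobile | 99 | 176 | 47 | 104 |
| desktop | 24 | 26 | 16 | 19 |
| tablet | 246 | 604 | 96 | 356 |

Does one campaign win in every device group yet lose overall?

No

Mobile: Variant 2 99/176 = 56.2%, Campaign Red 47/104 = 45.2% → Variant 2
Desktop: Variant 2 24/26 = 92.3%, Campaign Red 16/19 = 84.2% → Variant 2
Tablet: Variant 2 246/604 = 40.7%, Campaign Red 96/356 = 27.0% → Variant 2
Overall: Variant 2 369/806 = 45.8%, Campaign Red 159/479 = 33.2% → Variant 2
Variant 2 wins overall and in every device group — no reversal.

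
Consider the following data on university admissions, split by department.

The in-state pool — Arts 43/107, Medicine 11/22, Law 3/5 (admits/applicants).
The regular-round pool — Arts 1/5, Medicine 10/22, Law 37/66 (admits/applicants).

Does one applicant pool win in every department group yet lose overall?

Arts: the in-state pool 43/107 = 40.2%, the regular-round pool 1/5 = 20.0% → the in-state pool
Medicine: the in-state pool 11/22 = 50.0%, the regular-round pool 10/22 = 45.5% → the in-state pool
Law: the in-state pool 3/5 = 60.0%, the regular-round pool 37/66 = 56.1% → the in-state pool
Overall: the in-state pool 57/134 = 42.5%, the regular-round pool 48/93 = 51.6% → the regular-round pool
The in-state pool wins each department group but the regular-round pool wins overall — the comparison reverses. The in-state pool's applicants skew toward Arts, which has a lower base rate.

Yes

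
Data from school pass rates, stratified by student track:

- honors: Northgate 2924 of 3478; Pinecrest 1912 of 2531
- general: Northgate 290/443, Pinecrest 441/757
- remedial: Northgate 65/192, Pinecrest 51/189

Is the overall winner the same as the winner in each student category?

Yes

Honors: Northgate 2924/3478 = 84.1%, Pinecrest 1912/2531 = 75.5% → Northgate
General: Northgate 290/443 = 65.5%, Pinecrest 441/757 = 58.3% → Northgate
Remedial: Northgate 65/192 = 33.9%, Pinecrest 51/189 = 27.0% → Northgate
Overall: Northgate 3279/4113 = 79.7%, Pinecrest 2404/3477 = 69.1% → Northgate
Northgate wins overall and in every student group — no reversal.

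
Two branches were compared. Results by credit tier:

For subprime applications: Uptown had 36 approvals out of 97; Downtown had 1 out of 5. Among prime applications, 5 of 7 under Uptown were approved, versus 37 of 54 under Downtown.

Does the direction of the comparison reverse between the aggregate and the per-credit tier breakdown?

Yes

Subprime: Uptown 36/97 = 37.1%, Downtown 1/5 = 20.0% → Uptown
Prime: Uptown 5/7 = 71.4%, Downtown 37/54 = 68.5% → Uptown
Overall: Uptown 41/104 = 39.4%, Downtown 38/59 = 64.4% → Downtown
Uptown wins each credit group but Downtown wins overall — the comparison reverses. Uptown's applications skew toward subprime, which has a lower base rate.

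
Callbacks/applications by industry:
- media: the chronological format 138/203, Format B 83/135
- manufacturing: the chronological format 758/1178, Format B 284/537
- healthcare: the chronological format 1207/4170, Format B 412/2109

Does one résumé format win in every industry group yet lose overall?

Media: the chronological format 138/203 = 68.0%, Format B 83/135 = 61.5% → the chronological format
Manufacturing: the chronological format 758/1178 = 64.3%, Format B 284/537 = 52.9% → the chronological format
Healthcare: the chronological format 1207/4170 = 28.9%, Format B 412/2109 = 19.5% → the chronological format
Overall: the chronological format 2103/5551 = 37.9%, Format B 779/2781 = 28.0% → the chronological format
The chronological format wins overall and in every industry group — no reversal.

No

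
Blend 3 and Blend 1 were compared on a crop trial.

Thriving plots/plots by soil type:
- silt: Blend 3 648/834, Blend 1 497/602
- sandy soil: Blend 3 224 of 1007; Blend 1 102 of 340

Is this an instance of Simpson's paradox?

No

Silt: Blend 3 648/834 = 77.7%, Blend 1 497/602 = 82.6% → Blend 1
Sandy soil: Blend 3 224/1007 = 22.2%, Blend 1 102/340 = 30.0% → Blend 1
Overall: Blend 3 872/1841 = 47.4%, Blend 1 599/942 = 63.6% → Blend 1
Blend 1 wins overall and in every soil group — no reversal.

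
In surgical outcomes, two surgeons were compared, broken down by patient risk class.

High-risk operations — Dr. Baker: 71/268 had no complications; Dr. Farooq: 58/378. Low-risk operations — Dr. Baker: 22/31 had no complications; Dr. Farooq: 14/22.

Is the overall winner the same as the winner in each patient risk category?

High-risk: Dr. Baker 71/268 = 26.5%, Dr. Farooq 58/378 = 15.3% → Dr. Baker
Low-risk: Dr. Baker 22/31 = 71.0%, Dr. Farooq 14/22 = 63.6% → Dr. Baker
Overall: Dr. Baker 93/299 = 31.1%, Dr. Farooq 72/400 = 18.0% → Dr. Baker
Dr. Baker wins overall and in every patient risk group — no reversal.

Yes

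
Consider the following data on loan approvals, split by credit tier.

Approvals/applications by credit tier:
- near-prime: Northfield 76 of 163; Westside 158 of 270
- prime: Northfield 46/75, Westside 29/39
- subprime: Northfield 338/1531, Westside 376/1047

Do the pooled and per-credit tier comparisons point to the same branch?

Yes

Near-prime: Northfield 76/163 = 46.6%, Westside 158/270 = 58.5% → Westside
Prime: Northfield 46/75 = 61.3%, Westside 29/39 = 74.4% → Westside
Subprime: Northfield 338/1531 = 22.1%, Westside 376/1047 = 35.9% → Westside
Overall: Northfield 460/1769 = 26.0%, Westside 563/1356 = 41.5% → Westside
Westside wins overall and in every credit group — no reversal.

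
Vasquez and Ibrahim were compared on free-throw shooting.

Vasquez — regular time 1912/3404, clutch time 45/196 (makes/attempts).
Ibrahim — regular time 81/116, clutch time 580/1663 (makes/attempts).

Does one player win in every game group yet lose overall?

Yes

Regular time: Vasquez 1912/3404 = 56.2%, Ibrahim 81/116 = 69.8% → Ibrahim
Clutch time: Vasquez 45/196 = 23.0%, Ibrahim 580/1663 = 34.9% → Ibrahim
Overall: Vasquez 1957/3600 = 54.4%, Ibrahim 661/1779 = 37.2% → Vasquez
Ibrahim wins each game group but Vasquez wins overall — the comparison reverses. Ibrahim's attempts skew toward clutch time, which has a lower base rate.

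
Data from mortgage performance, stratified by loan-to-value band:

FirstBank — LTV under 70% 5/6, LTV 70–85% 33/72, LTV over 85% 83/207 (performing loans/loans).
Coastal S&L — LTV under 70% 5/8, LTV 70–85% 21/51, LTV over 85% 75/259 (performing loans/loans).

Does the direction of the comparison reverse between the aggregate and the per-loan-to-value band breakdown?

LTV under 70%: FirstBank 5/6 = 83.3%, Coastal S&L 5/8 = 62.5% → FirstBank
LTV 70–85%: FirstBank 33/72 = 45.8%, Coastal S&L 21/51 = 41.2% → FirstBank
LTV over 85%: FirstBank 83/207 = 40.1%, Coastal S&L 75/259 = 29.0% → FirstBank
Overall: FirstBank 121/285 = 42.5%, Coastal S&L 101/318 = 31.8% → FirstBank
FirstBank wins overall and in every loan-to-value group — no reversal.

No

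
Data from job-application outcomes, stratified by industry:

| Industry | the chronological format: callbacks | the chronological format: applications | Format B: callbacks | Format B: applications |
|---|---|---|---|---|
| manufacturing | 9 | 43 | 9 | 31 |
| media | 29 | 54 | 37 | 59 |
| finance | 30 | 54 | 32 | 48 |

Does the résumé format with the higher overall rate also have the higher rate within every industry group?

Yes

Manufacturing: the chronological format 9/43 = 20.9%, Format B 9/31 = 29.0% → Format B
Media: the chronological format 29/54 = 53.7%, Format B 37/59 = 62.7% → Format B
Finance: the chronological format 30/54 = 55.6%, Format B 32/48 = 66.7% → Format B
Overall: the chronological format 68/151 = 45.0%, Format B 78/138 = 56.5% → Format B
Format B wins overall and in every industry group — no reversal.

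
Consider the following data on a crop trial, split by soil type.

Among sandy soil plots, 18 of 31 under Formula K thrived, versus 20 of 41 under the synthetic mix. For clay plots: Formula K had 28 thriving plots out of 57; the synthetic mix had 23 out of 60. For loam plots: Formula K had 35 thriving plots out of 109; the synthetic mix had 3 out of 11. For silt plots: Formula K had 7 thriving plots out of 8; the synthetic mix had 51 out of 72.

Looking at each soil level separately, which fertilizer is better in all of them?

Formula K

Sandy soil: Formula K 18/31 = 58.1%, the synthetic mix 20/41 = 48.8% → Formula K
Clay: Formula K 28/57 = 49.1%, the synthetic mix 23/60 = 38.3% → Formula K
Loam: Formula K 35/109 = 32.1%, the synthetic mix 3/11 = 27.3% → Formula K
Silt: Formula K 7/8 = 87.5%, the synthetic mix 51/72 = 70.8% → Formula K
Formula K has the higher rate in all 4 groups.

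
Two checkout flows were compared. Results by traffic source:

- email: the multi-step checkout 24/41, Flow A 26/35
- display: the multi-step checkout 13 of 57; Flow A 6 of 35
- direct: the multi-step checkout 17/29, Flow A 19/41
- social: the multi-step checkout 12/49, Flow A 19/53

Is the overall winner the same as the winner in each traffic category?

Email: the multi-step checkout 24/41 = 58.5%, Flow A 26/35 = 74.3% → Flow A
Display: the multi-step checkout 13/57 = 22.8%, Flow A 6/35 = 17.1% → the multi-step checkout
Direct: the multi-step checkout 17/29 = 58.6%, Flow A 19/41 = 46.3% → the multi-step checkout
Social: the multi-step checkout 12/49 = 24.5%, Flow A 19/53 = 35.8% → Flow A
Overall: the multi-step checkout 66/176 = 37.5%, Flow A 70/164 = 42.7% → Flow A
Neither sweeps: the multi-step checkout wins 2 of 4 groups, Flow A wins 2. Flow A wins overall but not every group — no Simpson reversal.

No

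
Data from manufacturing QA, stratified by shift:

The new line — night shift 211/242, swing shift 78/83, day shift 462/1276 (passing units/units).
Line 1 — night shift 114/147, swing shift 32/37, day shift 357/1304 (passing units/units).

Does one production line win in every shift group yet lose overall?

No

Night shift: the new line 211/242 = 87.2%, Line 1 114/147 = 77.6% → the new line
Swing shift: the new line 78/83 = 94.0%, Line 1 32/37 = 86.5% → the new line
Day shift: the new line 462/1276 = 36.2%, Line 1 357/1304 = 27.4% → the new line
Overall: the new line 751/1601 = 46.9%, Line 1 503/1488 = 33.8% → the new line
The new line wins overall and in every shift group — no reversal.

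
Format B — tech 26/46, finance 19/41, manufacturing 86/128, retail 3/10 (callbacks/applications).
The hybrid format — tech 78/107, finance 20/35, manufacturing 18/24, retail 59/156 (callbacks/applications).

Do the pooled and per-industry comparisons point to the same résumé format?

No

Tech: Format B 26/46 = 56.5%, the hybrid format 78/107 = 72.9% → the hybrid format
Finance: Format B 19/41 = 46.3%, the hybrid format 20/35 = 57.1% → the hybrid format
Manufacturing: Format B 86/128 = 67.2%, the hybrid format 18/24 = 75.0% → the hybrid format
Retail: Format B 3/10 = 30.0%, the hybrid format 59/156 = 37.8% → the hybrid format
Overall: Format B 134/225 = 59.6%, the hybrid format 175/322 = 54.3% → Format B
The hybrid format wins each industry group but Format B wins overall — the comparison reverses. The hybrid format's applications skew toward retail, which has a lower base rate.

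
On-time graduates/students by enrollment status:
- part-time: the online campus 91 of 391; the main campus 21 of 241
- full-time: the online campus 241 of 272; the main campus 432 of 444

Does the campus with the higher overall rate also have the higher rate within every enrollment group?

Part-time: the online campus 91/391 = 23.3%, the main campus 21/241 = 8.7% → the online campus
Full-time: the online campus 241/272 = 88.6%, the main campus 432/444 = 97.3% → the main campus
Overall: the online campus 332/663 = 50.1%, the main campus 453/685 = 66.1% → the main campus
Neither sweeps: the online campus wins 1 of 2 groups, the main campus wins 1. The main campus wins overall but not every group — no Simpson reversal.

No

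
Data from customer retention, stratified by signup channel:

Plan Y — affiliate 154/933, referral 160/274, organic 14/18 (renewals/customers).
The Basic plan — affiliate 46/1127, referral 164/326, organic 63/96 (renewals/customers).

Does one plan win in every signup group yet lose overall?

No

Affiliate: Plan Y 154/933 = 16.5%, the Basic plan 46/1127 = 4.1% → Plan Y
Referral: Plan Y 160/274 = 58.4%, the Basic plan 164/326 = 50.3% → Plan Y
Organic: Plan Y 14/18 = 77.8%, the Basic plan 63/96 = 65.6% → Plan Y
Overall: Plan Y 328/1225 = 26.8%, the Basic plan 273/1549 = 17.6% → Plan Y
Plan Y wins overall and in every signup group — no reversal.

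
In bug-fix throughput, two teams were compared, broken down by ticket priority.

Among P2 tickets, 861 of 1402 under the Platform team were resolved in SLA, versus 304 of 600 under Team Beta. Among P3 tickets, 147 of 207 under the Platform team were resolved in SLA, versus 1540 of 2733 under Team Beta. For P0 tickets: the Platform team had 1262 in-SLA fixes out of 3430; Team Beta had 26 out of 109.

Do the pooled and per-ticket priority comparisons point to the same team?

P2: the Platform team 861/1402 = 61.4%, Team Beta 304/600 = 50.7% → the Platform team
P3: the Platform team 147/207 = 71.0%, Team Beta 1540/2733 = 56.3% → the Platform team
P0: the Platform team 1262/3430 = 36.8%, Team Beta 26/109 = 23.9% → the Platform team
Overall: the Platform team 2270/5039 = 45.0%, Team Beta 1870/3442 = 54.3% → Team Beta
The Platform team wins each ticket group but Team Beta wins overall — the comparison reverses. The Platform team's tickets skew toward P0, which has a lower base rate.

No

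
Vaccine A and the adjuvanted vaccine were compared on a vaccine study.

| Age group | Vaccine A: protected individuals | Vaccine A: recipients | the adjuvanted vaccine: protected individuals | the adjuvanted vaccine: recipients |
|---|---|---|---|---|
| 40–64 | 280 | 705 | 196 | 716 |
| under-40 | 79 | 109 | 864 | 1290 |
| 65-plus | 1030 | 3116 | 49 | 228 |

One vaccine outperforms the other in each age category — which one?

40–64: Vaccine A 280/705 = 39.7%, the adjuvanted vaccine 196/716 = 27.4% → Vaccine A
Under-40: Vaccine A 79/109 = 72.5%, the adjuvanted vaccine 864/1290 = 67.0% → Vaccine A
65-plus: Vaccine A 1030/3116 = 33.1%, the adjuvanted vaccine 49/228 = 21.5% → Vaccine A
Vaccine A has the higher rate in all 3 groups.

Vaccine A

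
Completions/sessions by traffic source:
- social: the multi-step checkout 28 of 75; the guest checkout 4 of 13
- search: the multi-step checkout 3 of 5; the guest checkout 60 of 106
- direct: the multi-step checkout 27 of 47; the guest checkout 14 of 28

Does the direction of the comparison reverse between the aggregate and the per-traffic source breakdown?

Social: the multi-step checkout 28/75 = 37.3%, the guest checkout 4/13 = 30.8% → the multi-step checkout
Search: the multi-step checkout 3/5 = 60.0%, the guest checkout 60/106 = 56.6% → the multi-step checkout
Direct: the multi-step checkout 27/47 = 57.4%, the guest checkout 14/28 = 50.0% → the multi-step checkout
Overall: the multi-step checkout 58/127 = 45.7%, the guest checkout 78/147 = 53.1% → the guest checkout
The multi-step checkout wins each traffic group but the guest checkout wins overall — the comparison reverses. The multi-step checkout's sessions skew toward social, which has a lower base rate.

Yes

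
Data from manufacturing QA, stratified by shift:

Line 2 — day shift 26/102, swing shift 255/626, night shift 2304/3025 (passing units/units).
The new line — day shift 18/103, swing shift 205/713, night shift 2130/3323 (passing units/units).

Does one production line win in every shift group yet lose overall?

No

Day shift: Line 2 26/102 = 25.5%, the new line 18/103 = 17.5% → Line 2
Swing shift: Line 2 255/626 = 40.7%, the new line 205/713 = 28.8% → Line 2
Night shift: Line 2 2304/3025 = 76.2%, the new line 2130/3323 = 64.1% → Line 2
Overall: Line 2 2585/3753 = 68.9%, the new line 2353/4139 = 56.8% → Line 2
Line 2 wins overall and in every shift group — no reversal.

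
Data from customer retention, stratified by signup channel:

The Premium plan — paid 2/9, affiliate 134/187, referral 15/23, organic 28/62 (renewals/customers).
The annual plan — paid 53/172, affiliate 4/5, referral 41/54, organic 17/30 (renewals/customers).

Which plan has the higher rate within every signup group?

Paid: the Premium plan 2/9 = 22.2%, the annual plan 53/172 = 30.8% → the annual plan
Affiliate: the Premium plan 134/187 = 71.7%, the annual plan 4/5 = 80.0% → the annual plan
Referral: the Premium plan 15/23 = 65.2%, the annual plan 41/54 = 75.9% → the annual plan
Organic: the Premium plan 28/62 = 45.2%, the annual plan 17/30 = 56.7% → the annual plan
The annual plan has the higher rate in all 4 groups.

the annual plan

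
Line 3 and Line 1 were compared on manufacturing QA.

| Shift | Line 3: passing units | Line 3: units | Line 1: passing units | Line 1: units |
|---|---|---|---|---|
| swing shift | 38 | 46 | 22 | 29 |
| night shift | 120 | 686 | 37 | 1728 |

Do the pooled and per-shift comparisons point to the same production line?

Yes

Swing shift: Line 3 38/46 = 82.6%, Line 1 22/29 = 75.9% → Line 3
Night shift: Line 3 120/686 = 17.5%, Line 1 37/1728 = 2.1% → Line 3
Overall: Line 3 158/732 = 21.6%, Line 1 59/1757 = 3.4% → Line 3
Line 3 wins overall and in every shift group — no reversal.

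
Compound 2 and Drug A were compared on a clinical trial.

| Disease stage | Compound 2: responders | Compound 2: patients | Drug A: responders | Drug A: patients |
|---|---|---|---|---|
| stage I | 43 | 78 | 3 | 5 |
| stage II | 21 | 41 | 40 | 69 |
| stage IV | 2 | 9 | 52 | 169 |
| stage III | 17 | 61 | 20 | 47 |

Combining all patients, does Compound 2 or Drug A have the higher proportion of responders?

Compound 2

Stage I: Compound 2 43/78 = 55.1%, Drug A 3/5 = 60.0% → Drug A
Stage II: Compound 2 21/41 = 51.2%, Drug A 40/69 = 58.0% → Drug A
Stage IV: Compound 2 2/9 = 22.2%, Drug A 52/169 = 30.8% → Drug A
Stage III: Compound 2 17/61 = 27.9%, Drug A 20/47 = 42.6% → Drug A
Overall: Compound 2 83/189 = 43.9%, Drug A 115/290 = 39.7% → Compound 2
(Drug A wins every disease group but Compound 2 wins overall — Drug A's patients skew toward the low-rate stage IV group.)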